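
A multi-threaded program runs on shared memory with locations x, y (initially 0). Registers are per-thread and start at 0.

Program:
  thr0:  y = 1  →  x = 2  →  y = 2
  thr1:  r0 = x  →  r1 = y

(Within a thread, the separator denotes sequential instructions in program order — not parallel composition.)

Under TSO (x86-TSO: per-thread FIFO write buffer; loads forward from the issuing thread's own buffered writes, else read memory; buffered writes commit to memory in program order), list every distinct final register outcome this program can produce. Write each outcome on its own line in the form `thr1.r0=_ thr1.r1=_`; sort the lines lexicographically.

outcome vector order: (thr1.r0,thr1.r1)
|TSO outcomes| = 5

thr1.r0=0 thr1.r1=0
thr1.r0=0 thr1.r1=1
thr1.r0=0 thr1.r1=2
thr1.r0=2 thr1.r1=1
thr1.r0=2 thr1.r1=2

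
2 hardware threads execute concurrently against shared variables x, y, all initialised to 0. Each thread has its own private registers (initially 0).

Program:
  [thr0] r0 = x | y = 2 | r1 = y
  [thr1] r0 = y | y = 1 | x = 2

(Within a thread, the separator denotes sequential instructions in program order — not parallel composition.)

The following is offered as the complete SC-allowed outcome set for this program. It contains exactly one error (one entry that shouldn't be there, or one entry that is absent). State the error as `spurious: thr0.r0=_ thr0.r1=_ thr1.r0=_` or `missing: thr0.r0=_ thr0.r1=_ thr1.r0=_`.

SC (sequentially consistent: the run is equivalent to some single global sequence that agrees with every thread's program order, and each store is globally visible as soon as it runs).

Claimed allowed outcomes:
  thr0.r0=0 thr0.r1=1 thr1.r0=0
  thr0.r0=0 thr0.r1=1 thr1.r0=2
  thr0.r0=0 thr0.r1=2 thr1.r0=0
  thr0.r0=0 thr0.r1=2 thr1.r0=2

outcome vector order: (thr0.r0,thr0.r1,thr1.r0)
under SC → 0/1/0; 0/1/2; 0/2/0; 0/2/2; 2/2/0
SC∖claimed = {2/2/0}

missing: thr0.r0=2 thr0.r1=2 thr1.r0=0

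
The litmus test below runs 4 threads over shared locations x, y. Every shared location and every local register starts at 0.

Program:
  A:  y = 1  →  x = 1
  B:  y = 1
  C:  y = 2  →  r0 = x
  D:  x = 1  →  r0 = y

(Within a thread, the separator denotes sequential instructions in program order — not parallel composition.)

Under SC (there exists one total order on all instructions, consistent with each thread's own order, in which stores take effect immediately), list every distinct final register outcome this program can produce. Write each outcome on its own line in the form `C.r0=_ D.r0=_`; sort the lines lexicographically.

C.r0=0 D.r0=1
C.r0=0 D.r0=2
C.r0=1 D.r0=0
C.r0=1 D.r0=1
C.r0=1 D.r0=2

outcome vector order: (C.r0,D.r0)
|SC outcomes| = 5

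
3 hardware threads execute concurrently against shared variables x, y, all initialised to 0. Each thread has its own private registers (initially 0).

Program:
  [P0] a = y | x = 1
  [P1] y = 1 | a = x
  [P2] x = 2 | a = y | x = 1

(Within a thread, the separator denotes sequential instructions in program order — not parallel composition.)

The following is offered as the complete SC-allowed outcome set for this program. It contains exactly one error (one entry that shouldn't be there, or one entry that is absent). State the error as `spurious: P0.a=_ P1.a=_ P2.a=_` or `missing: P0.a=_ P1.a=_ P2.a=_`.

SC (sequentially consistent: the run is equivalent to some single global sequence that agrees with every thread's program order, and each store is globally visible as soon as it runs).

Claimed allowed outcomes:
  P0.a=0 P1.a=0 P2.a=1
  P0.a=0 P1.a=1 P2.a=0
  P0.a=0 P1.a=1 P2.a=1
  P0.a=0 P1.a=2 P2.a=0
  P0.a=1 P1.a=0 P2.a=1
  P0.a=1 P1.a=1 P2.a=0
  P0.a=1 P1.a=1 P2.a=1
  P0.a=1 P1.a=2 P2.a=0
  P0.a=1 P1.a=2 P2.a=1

missing: P0.a=0 P1.a=2 P2.a=1

outcome vector order: (P0.a,P1.a,P2.a)
under SC → 001 010 011 020 021 101 110 111 120 121
SC∖claimed = {021}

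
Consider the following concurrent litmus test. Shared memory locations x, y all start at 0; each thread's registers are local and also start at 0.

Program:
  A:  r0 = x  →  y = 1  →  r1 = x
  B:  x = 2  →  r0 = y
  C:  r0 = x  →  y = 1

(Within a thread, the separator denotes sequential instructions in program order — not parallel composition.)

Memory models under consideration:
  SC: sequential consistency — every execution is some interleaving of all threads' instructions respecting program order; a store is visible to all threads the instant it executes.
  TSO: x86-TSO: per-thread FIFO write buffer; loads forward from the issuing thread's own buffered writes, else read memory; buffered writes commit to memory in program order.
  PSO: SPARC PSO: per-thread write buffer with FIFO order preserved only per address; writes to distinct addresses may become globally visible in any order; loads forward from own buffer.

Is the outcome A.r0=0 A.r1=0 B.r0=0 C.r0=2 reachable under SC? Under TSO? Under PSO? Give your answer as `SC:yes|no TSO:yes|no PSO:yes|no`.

outcome vector order: (A.r0,A.r1,B.r0,C.r0)
SC (10): 0/0/1/0, 0/0/1/2, 0/2/0/0, 0/2/0/2, 0/2/1/0, 0/2/1/2, 2/2/0/0, 2/2/0/2, 2/2/1/0, 2/2/1/2
TSO (12): 0/0/0/0, 0/0/0/2, 0/0/1/0, 0/0/1/2, 0/2/0/0, 0/2/0/2, 0/2/1/0, 0/2/1/2, 2/2/0/0, 2/2/0/2, 2/2/1/0, 2/2/1/2
PSO (12): 0/0/0/0, 0/0/0/2, 0/0/1/0, 0/0/1/2, 0/2/0/0, 0/2/0/2, 0/2/1/0, 0/2/1/2, 2/2/0/0, 2/2/0/2, 2/2/1/0, 2/2/1/2
target 0/0/0/2 ∈ {TSO,PSO}

SC:no TSO:yes PSO:yes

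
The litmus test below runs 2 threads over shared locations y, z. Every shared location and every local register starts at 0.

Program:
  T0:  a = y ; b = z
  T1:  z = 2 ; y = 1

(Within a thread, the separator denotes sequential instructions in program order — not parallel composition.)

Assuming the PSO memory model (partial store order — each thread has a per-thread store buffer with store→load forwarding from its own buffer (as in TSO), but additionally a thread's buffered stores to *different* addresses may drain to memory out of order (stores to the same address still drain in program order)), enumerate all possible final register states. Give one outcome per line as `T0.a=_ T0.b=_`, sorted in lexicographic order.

T0.a=0 T0.b=0
T0.a=0 T0.b=2
T0.a=1 T0.b=0
T0.a=1 T0.b=2

outcome vector order: (T0.a,T0.b)
|PSO outcomes| = 4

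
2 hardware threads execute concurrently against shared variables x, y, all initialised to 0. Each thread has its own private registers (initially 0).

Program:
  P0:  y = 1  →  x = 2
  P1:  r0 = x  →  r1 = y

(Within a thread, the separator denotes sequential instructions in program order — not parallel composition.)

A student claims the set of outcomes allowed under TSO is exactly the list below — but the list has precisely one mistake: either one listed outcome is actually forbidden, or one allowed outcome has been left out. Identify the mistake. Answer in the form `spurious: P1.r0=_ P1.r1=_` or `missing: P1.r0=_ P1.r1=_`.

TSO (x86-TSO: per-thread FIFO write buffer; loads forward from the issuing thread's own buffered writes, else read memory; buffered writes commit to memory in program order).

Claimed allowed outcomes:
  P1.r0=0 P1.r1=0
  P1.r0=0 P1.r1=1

missing: P1.r0=2 P1.r1=1

outcome vector order: (P1.r0,P1.r1)
TSO: 3 outcomes — {0/0, 0/1, 2/1}
TSO∖claimed = {2/1}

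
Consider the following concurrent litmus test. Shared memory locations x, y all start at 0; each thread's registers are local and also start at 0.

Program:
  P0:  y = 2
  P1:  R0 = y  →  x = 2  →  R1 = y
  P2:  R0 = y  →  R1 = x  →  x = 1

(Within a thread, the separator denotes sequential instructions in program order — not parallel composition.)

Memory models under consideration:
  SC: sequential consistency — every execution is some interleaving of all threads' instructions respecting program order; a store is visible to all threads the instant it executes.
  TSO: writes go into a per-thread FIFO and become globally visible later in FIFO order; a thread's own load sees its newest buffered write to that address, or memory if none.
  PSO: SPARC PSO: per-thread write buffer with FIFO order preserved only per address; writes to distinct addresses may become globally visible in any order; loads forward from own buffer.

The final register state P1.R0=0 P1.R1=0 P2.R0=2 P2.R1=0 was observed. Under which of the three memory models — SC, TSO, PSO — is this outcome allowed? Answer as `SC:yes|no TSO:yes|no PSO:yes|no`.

outcome vector order: (P1.R0,P1.R1,P2.R0,P2.R1)
SC (11): 0000; 0002; 0022; 0200; 0202; 0220; 0222; 2200; 2202; 2220; 2222
TSO (12): 0000; 0002; 0020; 0022; 0200; 0202; 0220; 0222; 2200; 2202; 2220; 2222
PSO (12): 0000; 0002; 0020; 0022; 0200; 0202; 0220; 0222; 2200; 2202; 2220; 2222
target 0020 ∈ {TSO,PSO}

SC:no TSO:yes PSO:yes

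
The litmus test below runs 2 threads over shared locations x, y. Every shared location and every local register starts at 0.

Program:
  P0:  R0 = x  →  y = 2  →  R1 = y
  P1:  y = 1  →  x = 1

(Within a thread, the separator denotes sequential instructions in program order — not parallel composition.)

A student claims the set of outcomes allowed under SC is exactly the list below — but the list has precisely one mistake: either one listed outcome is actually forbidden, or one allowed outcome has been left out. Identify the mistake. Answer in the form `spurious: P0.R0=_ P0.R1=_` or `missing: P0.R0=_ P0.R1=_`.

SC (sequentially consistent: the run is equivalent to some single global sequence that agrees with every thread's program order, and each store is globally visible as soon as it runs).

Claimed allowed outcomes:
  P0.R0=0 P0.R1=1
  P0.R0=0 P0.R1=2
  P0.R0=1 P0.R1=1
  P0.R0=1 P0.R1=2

spurious: P0.R0=1 P0.R1=1

outcome vector order: (P0.R0,P0.R1)
under SC → <0 1>, <0 2>, <1 2>
claimed∖SC = {<1 1>}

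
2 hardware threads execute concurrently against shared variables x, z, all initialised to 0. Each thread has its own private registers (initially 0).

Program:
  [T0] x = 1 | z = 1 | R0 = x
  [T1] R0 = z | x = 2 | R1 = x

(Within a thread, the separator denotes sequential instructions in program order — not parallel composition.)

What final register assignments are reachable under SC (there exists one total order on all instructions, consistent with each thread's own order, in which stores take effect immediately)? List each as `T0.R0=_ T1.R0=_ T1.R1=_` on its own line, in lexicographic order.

outcome vector order: (T0.R0,T1.R0,T1.R1)
|SC outcomes| = 5

T0.R0=1 T1.R0=0 T1.R1=1
T0.R0=1 T1.R0=0 T1.R1=2
T0.R0=1 T1.R0=1 T1.R1=2
T0.R0=2 T1.R0=0 T1.R1=2
T0.R0=2 T1.R0=1 T1.R1=2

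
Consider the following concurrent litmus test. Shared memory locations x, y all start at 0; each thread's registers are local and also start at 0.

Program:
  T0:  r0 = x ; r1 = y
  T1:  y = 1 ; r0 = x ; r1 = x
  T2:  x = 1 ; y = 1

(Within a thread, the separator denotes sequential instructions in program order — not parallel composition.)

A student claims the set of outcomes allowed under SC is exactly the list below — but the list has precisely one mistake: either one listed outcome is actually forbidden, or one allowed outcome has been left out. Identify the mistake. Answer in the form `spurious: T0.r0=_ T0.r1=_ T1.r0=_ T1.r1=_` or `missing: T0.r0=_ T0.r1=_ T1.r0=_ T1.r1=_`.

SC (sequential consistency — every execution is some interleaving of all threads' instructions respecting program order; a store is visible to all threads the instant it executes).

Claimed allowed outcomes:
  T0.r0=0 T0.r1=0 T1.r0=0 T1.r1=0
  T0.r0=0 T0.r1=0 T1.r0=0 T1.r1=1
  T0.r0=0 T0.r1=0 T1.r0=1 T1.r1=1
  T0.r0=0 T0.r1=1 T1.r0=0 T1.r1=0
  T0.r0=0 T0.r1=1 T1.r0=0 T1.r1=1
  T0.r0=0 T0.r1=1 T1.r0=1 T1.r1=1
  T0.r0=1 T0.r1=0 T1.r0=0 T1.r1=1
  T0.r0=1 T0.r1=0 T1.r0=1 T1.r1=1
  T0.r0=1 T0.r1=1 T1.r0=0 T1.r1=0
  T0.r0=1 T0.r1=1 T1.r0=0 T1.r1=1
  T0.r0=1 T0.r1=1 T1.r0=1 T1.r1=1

outcome vector order: (T0.r0,T0.r1,T1.r0,T1.r1)
SC (10): <0 0 0 0>, <0 0 0 1>, <0 0 1 1>, <0 1 0 0>, <0 1 0 1>, <0 1 1 1>, <1 0 1 1>, <1 1 0 0>, <1 1 0 1>, <1 1 1 1>
claimed∖SC = {<1 0 0 1>}

spurious: T0.r0=1 T0.r1=0 T1.r0=0 T1.r1=1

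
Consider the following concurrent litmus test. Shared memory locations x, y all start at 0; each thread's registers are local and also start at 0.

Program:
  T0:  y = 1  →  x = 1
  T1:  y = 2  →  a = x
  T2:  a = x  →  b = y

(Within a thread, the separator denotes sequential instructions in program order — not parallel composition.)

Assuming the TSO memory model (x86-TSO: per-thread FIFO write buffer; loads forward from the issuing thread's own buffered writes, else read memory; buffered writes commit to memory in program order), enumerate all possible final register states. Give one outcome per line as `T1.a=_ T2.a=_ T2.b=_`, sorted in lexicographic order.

T1.a=0 T2.a=0 T2.b=0
T1.a=0 T2.a=0 T2.b=1
T1.a=0 T2.a=0 T2.b=2
T1.a=0 T2.a=1 T2.b=1
T1.a=0 T2.a=1 T2.b=2
T1.a=1 T2.a=0 T2.b=0
T1.a=1 T2.a=0 T2.b=1
T1.a=1 T2.a=0 T2.b=2
T1.a=1 T2.a=1 T2.b=1
T1.a=1 T2.a=1 T2.b=2

outcome vector order: (T1.a,T2.a,T2.b)
|TSO outcomes| = 10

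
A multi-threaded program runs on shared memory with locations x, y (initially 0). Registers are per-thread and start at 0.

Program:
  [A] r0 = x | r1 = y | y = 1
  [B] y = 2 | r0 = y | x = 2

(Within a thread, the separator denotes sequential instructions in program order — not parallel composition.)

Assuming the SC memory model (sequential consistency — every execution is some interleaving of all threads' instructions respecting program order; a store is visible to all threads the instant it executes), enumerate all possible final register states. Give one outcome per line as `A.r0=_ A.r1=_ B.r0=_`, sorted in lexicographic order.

A.r0=0 A.r1=0 B.r0=1
A.r0=0 A.r1=0 B.r0=2
A.r0=0 A.r1=2 B.r0=1
A.r0=0 A.r1=2 B.r0=2
A.r0=2 A.r1=2 B.r0=2

outcome vector order: (A.r0,A.r1,B.r0)
|SC outcomes| = 5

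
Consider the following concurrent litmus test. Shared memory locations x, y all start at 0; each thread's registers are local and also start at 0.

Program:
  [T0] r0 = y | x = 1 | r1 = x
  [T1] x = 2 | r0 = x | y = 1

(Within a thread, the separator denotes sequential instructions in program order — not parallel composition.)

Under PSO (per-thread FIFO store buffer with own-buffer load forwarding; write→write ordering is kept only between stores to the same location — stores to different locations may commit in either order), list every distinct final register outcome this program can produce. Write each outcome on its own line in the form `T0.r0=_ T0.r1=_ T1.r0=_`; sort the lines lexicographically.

outcome vector order: (T0.r0,T0.r1,T1.r0)
|PSO outcomes| = 5

T0.r0=0 T0.r1=1 T1.r0=1
T0.r0=0 T0.r1=1 T1.r0=2
T0.r0=0 T0.r1=2 T1.r0=2
T0.r0=1 T0.r1=1 T1.r0=2
T0.r0=1 T0.r1=2 T1.r0=2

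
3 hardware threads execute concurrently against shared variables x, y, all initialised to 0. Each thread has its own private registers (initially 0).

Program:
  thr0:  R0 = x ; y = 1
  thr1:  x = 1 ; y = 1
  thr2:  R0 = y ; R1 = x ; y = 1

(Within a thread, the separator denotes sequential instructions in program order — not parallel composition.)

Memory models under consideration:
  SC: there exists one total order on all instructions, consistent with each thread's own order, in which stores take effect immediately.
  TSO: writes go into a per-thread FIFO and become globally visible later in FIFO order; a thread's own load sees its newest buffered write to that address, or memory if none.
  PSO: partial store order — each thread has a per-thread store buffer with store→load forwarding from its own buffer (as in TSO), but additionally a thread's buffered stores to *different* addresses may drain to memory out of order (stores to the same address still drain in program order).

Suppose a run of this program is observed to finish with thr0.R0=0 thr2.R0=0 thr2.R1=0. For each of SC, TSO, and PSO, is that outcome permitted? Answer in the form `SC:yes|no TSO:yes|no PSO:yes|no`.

SC:yes TSO:yes PSO:yes

outcome vector order: (thr0.R0,thr2.R0,thr2.R1)
under SC → <0 0 0>, <0 0 1>, <0 1 0>, <0 1 1>, <1 0 0>, <1 0 1>, <1 1 1>
under TSO → <0 0 0>, <0 0 1>, <0 1 0>, <0 1 1>, <1 0 0>, <1 0 1>, <1 1 1>
under PSO → <0 0 0>, <0 0 1>, <0 1 0>, <0 1 1>, <1 0 0>, <1 0 1>, <1 1 0>, <1 1 1>
target <0 0 0> ∈ {SC,TSO,PSO}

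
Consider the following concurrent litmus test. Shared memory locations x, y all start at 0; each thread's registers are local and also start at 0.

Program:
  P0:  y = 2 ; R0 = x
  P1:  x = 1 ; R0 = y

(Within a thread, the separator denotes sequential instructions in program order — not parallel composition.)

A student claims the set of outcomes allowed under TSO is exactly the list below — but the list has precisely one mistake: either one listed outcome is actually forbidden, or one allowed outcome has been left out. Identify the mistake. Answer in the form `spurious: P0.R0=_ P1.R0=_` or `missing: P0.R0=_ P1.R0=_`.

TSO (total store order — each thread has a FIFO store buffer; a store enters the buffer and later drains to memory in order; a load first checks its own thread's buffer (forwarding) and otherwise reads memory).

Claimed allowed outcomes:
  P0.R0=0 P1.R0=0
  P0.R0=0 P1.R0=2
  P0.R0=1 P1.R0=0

outcome vector order: (P0.R0,P1.R0)
under TSO → <0 0> <0 2> <1 0> <1 2>
TSO∖claimed = {<1 2>}

missing: P0.R0=1 P1.R0=2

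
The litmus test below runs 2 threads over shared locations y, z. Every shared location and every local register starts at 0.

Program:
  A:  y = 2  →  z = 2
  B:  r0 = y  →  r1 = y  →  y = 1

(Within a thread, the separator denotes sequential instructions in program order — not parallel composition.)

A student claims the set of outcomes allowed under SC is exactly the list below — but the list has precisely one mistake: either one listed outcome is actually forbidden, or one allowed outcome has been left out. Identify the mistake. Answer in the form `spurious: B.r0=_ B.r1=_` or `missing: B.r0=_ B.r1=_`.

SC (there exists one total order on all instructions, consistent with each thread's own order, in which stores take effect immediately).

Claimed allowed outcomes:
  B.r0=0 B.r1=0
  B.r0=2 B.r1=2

missing: B.r0=0 B.r1=2

outcome vector order: (B.r0,B.r1)
SC (3): <0 0>, <0 2>, <2 2>
SC∖claimed = {<0 2>}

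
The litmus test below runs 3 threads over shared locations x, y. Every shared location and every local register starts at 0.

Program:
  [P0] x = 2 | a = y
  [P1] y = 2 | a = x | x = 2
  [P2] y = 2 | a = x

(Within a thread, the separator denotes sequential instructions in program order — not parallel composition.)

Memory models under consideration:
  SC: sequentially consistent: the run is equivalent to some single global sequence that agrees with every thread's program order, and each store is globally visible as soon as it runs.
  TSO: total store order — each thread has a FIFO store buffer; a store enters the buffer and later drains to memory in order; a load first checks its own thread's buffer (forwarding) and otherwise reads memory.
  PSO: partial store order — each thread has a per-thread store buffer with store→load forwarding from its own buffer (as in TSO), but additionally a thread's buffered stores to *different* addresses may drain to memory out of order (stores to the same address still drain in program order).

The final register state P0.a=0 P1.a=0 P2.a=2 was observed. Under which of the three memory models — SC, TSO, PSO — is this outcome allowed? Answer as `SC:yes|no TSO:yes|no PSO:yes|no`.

outcome vector order: (P0.a,P1.a,P2.a)
under SC → <0 2 2>; <2 0 0>; <2 0 2>; <2 2 0>; <2 2 2>
under TSO → <0 0 0>; <0 0 2>; <0 2 0>; <0 2 2>; <2 0 0>; <2 0 2>; <2 2 0>; <2 2 2>
under PSO → <0 0 0>; <0 0 2>; <0 2 0>; <0 2 2>; <2 0 0>; <2 0 2>; <2 2 0>; <2 2 2>
target <0 0 2> ∈ {TSO,PSO}

SC:no TSO:yes PSO:yes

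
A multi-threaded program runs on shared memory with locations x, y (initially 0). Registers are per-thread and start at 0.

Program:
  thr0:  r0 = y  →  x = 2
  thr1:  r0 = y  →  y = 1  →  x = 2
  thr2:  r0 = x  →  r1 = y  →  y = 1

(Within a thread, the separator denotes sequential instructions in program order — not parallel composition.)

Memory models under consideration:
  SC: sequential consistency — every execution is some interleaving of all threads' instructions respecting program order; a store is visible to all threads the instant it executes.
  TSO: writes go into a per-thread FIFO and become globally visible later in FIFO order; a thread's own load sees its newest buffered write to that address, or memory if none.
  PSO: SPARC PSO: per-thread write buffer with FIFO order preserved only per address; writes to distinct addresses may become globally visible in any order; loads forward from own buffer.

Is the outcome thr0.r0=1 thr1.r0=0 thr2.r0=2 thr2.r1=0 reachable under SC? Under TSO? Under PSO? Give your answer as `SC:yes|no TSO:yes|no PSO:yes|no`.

outcome vector order: (thr0.r0,thr1.r0,thr2.r0,thr2.r1)
under SC → <0 0 0 0>; <0 0 0 1>; <0 0 2 0>; <0 0 2 1>; <0 1 0 0>; <0 1 2 0>; <1 0 0 0>; <1 0 0 1>; <1 0 2 1>; <1 1 0 0>
under TSO → <0 0 0 0>; <0 0 0 1>; <0 0 2 0>; <0 0 2 1>; <0 1 0 0>; <0 1 2 0>; <1 0 0 0>; <1 0 0 1>; <1 0 2 1>; <1 1 0 0>
under PSO → <0 0 0 0>; <0 0 0 1>; <0 0 2 0>; <0 0 2 1>; <0 1 0 0>; <0 1 2 0>; <1 0 0 0>; <1 0 0 1>; <1 0 2 0>; <1 0 2 1>; <1 1 0 0>
target <1 0 2 0> ∈ {PSO}

SC:no TSO:no PSO:yes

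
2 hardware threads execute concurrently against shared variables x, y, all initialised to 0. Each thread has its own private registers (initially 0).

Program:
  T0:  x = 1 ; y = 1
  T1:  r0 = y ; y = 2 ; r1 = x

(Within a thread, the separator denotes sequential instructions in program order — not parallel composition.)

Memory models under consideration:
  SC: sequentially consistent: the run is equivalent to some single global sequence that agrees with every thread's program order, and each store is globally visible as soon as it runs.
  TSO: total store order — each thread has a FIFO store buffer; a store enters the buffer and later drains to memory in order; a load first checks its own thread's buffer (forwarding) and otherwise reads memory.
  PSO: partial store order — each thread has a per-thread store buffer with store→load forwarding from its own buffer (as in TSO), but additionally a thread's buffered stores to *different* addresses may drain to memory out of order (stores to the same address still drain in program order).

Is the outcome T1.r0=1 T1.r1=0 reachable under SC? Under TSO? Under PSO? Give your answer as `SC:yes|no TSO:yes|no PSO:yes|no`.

outcome vector order: (T1.r0,T1.r1)
SC: 3 outcomes — {(0,0); (0,1); (1,1)}
TSO: 3 outcomes — {(0,0); (0,1); (1,1)}
PSO: 4 outcomes — {(0,0); (0,1); (1,0); (1,1)}
target (1,0) ∈ {PSO}

SC:no TSO:no PSO:yes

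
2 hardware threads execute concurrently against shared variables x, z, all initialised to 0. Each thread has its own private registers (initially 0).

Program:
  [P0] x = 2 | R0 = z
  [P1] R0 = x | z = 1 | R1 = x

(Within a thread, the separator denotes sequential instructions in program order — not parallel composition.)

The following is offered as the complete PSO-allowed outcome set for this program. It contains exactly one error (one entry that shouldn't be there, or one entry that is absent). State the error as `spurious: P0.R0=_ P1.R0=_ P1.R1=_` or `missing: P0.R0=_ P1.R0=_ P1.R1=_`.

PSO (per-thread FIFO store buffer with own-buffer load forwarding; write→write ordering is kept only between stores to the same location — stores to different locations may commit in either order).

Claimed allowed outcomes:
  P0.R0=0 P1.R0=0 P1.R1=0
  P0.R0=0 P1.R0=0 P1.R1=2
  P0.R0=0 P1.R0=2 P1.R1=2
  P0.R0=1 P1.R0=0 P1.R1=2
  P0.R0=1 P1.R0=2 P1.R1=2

missing: P0.R0=1 P1.R0=0 P1.R1=0

outcome vector order: (P0.R0,P1.R0,P1.R1)
PSO: 6 outcomes — {(0,0,0); (0,0,2); (0,2,2); (1,0,0); (1,0,2); (1,2,2)}
PSO∖claimed = {(1,0,0)}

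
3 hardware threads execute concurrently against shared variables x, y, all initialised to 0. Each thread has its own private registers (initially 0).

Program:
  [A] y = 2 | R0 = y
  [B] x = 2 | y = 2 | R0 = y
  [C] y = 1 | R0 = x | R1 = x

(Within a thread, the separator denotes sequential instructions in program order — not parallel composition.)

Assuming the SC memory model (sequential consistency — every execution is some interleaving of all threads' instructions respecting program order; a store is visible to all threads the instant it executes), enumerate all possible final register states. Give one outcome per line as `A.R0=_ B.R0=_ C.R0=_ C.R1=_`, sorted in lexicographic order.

A.R0=1 B.R0=1 C.R0=2 C.R1=2
A.R0=1 B.R0=2 C.R0=0 C.R1=0
A.R0=1 B.R0=2 C.R0=0 C.R1=2
A.R0=1 B.R0=2 C.R0=2 C.R1=2
A.R0=2 B.R0=1 C.R0=2 C.R1=2
A.R0=2 B.R0=2 C.R0=0 C.R1=0
A.R0=2 B.R0=2 C.R0=0 C.R1=2
A.R0=2 B.R0=2 C.R0=2 C.R1=2

outcome vector order: (A.R0,B.R0,C.R0,C.R1)
|SC outcomes| = 8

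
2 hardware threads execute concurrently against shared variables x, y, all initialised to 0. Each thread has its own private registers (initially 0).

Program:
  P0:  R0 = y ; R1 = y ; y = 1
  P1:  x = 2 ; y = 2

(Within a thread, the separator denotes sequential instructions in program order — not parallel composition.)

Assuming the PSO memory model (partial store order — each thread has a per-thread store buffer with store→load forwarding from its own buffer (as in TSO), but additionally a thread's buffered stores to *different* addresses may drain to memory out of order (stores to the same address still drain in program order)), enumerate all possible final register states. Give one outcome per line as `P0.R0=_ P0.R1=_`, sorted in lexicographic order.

outcome vector order: (P0.R0,P0.R1)
|PSO outcomes| = 3

P0.R0=0 P0.R1=0
P0.R0=0 P0.R1=2
P0.R0=2 P0.R1=2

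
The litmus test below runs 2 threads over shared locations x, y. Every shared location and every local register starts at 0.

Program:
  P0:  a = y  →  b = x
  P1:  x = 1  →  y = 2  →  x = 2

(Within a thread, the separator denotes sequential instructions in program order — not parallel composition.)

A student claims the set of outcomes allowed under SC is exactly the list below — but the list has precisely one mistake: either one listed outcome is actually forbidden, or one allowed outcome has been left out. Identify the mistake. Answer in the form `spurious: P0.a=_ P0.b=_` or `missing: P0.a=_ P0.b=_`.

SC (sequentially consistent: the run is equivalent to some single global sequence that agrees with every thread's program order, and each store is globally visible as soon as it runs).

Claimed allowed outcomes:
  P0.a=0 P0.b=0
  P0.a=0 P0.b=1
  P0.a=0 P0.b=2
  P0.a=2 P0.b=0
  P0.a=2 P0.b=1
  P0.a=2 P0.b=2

outcome vector order: (P0.a,P0.b)
SC (5): 00, 01, 02, 21, 22
claimed∖SC = {20}

spurious: P0.a=2 P0.b=0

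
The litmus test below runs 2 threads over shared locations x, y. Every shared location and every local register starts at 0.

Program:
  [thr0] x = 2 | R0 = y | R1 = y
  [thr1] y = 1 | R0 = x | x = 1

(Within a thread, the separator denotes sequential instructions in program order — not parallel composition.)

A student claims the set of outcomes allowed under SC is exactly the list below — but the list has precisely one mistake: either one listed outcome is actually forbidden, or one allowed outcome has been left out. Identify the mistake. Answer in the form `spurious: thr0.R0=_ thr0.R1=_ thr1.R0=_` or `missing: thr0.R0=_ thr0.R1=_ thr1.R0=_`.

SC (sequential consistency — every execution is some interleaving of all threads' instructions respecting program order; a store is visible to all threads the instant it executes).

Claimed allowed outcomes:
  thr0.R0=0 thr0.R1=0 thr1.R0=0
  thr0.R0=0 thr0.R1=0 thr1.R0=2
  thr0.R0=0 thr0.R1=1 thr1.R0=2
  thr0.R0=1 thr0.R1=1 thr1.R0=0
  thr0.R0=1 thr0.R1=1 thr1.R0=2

spurious: thr0.R0=0 thr0.R1=0 thr1.R0=0

outcome vector order: (thr0.R0,thr0.R1,thr1.R0)
SC: 4 outcomes — {002 012 110 112}
claimed∖SC = {000}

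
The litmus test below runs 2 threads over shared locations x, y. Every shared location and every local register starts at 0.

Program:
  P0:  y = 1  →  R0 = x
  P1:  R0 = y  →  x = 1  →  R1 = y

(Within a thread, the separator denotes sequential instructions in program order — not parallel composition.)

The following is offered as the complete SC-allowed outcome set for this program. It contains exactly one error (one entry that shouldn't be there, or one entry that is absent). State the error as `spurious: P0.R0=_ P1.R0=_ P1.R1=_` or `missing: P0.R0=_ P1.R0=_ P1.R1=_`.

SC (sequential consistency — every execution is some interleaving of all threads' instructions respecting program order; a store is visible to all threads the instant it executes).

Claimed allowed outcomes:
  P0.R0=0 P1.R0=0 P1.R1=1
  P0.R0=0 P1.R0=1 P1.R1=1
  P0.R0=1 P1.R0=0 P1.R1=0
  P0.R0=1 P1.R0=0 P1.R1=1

outcome vector order: (P0.R0,P1.R0,P1.R1)
under SC → <0 0 1> <0 1 1> <1 0 0> <1 0 1> <1 1 1>
SC∖claimed = {<1 1 1>}

missing: P0.R0=1 P1.R0=1 P1.R1=1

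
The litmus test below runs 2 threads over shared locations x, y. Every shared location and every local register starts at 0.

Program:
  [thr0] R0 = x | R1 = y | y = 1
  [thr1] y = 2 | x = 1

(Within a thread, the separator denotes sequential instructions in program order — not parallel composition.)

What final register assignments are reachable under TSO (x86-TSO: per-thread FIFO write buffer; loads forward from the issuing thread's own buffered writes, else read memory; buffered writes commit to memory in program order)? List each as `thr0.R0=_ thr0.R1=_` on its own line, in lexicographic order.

outcome vector order: (thr0.R0,thr0.R1)
|TSO outcomes| = 3

thr0.R0=0 thr0.R1=0
thr0.R0=0 thr0.R1=2
thr0.R0=1 thr0.R1=2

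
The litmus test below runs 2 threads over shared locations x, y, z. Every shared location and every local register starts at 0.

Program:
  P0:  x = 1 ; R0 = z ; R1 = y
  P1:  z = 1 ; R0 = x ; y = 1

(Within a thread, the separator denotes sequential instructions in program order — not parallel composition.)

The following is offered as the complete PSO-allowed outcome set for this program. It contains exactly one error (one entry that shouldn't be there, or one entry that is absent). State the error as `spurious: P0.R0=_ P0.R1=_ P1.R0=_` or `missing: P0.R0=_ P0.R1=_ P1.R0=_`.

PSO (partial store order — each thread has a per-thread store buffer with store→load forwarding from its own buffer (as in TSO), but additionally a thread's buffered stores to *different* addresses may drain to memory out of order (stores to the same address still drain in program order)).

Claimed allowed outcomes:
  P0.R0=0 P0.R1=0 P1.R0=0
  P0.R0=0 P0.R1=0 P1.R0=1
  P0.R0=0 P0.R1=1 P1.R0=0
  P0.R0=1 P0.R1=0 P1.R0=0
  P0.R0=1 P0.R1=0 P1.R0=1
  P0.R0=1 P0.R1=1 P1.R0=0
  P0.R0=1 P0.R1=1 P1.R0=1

outcome vector order: (P0.R0,P0.R1,P1.R0)
PSO (8): 000 001 010 011 100 101 110 111
PSO∖claimed = {011}

missing: P0.R0=0 P0.R1=1 P1.R0=1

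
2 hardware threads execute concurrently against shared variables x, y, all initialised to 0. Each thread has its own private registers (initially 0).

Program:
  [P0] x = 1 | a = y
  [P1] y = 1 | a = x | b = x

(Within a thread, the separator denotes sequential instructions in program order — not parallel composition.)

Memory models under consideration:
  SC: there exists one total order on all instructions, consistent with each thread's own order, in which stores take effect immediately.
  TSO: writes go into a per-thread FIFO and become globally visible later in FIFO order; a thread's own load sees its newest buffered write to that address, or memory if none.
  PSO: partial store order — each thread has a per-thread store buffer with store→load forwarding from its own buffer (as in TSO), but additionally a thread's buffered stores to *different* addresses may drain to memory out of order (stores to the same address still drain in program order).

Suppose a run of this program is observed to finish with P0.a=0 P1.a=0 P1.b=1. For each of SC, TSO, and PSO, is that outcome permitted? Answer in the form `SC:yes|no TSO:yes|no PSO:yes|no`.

outcome vector order: (P0.a,P1.a,P1.b)
SC (4): <0 1 1>; <1 0 0>; <1 0 1>; <1 1 1>
TSO (6): <0 0 0>; <0 0 1>; <0 1 1>; <1 0 0>; <1 0 1>; <1 1 1>
PSO (6): <0 0 0>; <0 0 1>; <0 1 1>; <1 0 0>; <1 0 1>; <1 1 1>
target <0 0 1> ∈ {TSO,PSO}

SC:no TSO:yes PSO:yes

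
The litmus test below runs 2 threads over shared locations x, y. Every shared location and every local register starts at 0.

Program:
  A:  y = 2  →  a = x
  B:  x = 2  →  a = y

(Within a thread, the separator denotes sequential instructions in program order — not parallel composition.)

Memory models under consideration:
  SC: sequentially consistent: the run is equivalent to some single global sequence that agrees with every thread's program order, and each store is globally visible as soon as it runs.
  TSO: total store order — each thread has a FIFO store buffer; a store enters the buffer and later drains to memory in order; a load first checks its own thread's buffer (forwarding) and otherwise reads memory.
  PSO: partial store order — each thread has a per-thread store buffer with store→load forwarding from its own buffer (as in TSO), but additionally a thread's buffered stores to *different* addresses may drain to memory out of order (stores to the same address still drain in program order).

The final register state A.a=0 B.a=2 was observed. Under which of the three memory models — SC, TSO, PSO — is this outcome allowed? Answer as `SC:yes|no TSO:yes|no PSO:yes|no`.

outcome vector order: (A.a,B.a)
SC (3): (0,2) (2,0) (2,2)
TSO (4): (0,0) (0,2) (2,0) (2,2)
PSO (4): (0,0) (0,2) (2,0) (2,2)
target (0,2) ∈ {SC,TSO,PSO}

SC:yes TSO:yes PSO:yes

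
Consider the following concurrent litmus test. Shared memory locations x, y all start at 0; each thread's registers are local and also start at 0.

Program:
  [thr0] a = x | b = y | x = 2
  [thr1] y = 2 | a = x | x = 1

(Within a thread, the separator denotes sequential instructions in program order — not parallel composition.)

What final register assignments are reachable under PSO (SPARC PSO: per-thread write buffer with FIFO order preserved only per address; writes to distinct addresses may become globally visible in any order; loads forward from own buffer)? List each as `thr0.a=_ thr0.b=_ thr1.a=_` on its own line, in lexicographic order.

thr0.a=0 thr0.b=0 thr1.a=0
thr0.a=0 thr0.b=0 thr1.a=2
thr0.a=0 thr0.b=2 thr1.a=0
thr0.a=0 thr0.b=2 thr1.a=2
thr0.a=1 thr0.b=0 thr1.a=0
thr0.a=1 thr0.b=2 thr1.a=0

outcome vector order: (thr0.a,thr0.b,thr1.a)
|PSO outcomes| = 6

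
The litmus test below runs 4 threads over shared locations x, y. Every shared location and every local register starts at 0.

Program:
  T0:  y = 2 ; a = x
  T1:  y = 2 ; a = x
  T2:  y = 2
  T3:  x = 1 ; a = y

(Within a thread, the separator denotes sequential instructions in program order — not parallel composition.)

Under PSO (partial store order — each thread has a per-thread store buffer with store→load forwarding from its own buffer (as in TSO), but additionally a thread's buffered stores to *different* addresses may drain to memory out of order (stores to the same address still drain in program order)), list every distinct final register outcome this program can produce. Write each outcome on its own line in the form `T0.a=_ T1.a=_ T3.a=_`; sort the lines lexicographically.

outcome vector order: (T0.a,T1.a,T3.a)
|PSO outcomes| = 8

T0.a=0 T1.a=0 T3.a=0
T0.a=0 T1.a=0 T3.a=2
T0.a=0 T1.a=1 T3.a=0
T0.a=0 T1.a=1 T3.a=2
T0.a=1 T1.a=0 T3.a=0
T0.a=1 T1.a=0 T3.a=2
T0.a=1 T1.a=1 T3.a=0
T0.a=1 T1.a=1 T3.a=2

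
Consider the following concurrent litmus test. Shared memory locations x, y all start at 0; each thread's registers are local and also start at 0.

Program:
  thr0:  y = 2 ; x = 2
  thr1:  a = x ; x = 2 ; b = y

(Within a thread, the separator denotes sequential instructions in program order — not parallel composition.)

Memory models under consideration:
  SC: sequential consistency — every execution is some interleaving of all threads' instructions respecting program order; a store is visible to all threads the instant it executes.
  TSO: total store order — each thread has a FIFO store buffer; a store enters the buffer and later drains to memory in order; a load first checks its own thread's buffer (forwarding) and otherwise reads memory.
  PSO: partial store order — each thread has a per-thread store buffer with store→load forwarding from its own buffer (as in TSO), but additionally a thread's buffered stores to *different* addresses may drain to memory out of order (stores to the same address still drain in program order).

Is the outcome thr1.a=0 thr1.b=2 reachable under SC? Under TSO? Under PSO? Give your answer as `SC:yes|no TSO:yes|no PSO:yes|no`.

outcome vector order: (thr1.a,thr1.b)
under SC → 0/0; 0/2; 2/2
under TSO → 0/0; 0/2; 2/2
under PSO → 0/0; 0/2; 2/0; 2/2
target 0/2 ∈ {SC,TSO,PSO}

SC:yes TSO:yes PSO:yes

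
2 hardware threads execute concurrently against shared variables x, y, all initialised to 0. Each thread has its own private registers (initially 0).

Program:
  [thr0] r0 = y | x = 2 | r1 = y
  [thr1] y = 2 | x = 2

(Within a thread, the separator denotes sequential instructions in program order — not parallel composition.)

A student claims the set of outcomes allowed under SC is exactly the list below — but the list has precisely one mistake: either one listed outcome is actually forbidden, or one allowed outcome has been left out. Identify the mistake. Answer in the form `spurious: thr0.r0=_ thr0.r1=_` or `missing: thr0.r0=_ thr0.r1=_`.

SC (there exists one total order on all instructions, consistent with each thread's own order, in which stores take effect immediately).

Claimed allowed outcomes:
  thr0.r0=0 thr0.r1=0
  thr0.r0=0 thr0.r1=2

missing: thr0.r0=2 thr0.r1=2

outcome vector order: (thr0.r0,thr0.r1)
SC: 3 outcomes — {<0 0> <0 2> <2 2>}
SC∖claimed = {<2 2>}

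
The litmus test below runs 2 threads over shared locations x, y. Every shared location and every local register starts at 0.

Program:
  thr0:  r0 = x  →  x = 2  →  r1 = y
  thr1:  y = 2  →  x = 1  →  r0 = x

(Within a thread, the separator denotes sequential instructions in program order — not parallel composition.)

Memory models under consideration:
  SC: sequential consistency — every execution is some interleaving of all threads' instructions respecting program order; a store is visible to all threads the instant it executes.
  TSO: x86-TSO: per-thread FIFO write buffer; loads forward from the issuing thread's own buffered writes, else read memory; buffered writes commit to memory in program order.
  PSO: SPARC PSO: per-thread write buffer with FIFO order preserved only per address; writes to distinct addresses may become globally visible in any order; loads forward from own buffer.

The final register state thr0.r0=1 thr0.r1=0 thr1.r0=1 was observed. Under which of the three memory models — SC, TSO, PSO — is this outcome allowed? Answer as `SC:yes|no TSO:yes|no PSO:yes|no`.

SC:no TSO:no PSO:yes

outcome vector order: (thr0.r0,thr0.r1,thr1.r0)
[SC] allowed = {(0,0,1) (0,2,1) (0,2,2) (1,2,1) (1,2,2)}
[TSO] allowed = {(0,0,1) (0,0,2) (0,2,1) (0,2,2) (1,2,1) (1,2,2)}
[PSO] allowed = {(0,0,1) (0,0,2) (0,2,1) (0,2,2) (1,0,1) (1,0,2) (1,2,1) (1,2,2)}
target (1,0,1) ∈ {PSO}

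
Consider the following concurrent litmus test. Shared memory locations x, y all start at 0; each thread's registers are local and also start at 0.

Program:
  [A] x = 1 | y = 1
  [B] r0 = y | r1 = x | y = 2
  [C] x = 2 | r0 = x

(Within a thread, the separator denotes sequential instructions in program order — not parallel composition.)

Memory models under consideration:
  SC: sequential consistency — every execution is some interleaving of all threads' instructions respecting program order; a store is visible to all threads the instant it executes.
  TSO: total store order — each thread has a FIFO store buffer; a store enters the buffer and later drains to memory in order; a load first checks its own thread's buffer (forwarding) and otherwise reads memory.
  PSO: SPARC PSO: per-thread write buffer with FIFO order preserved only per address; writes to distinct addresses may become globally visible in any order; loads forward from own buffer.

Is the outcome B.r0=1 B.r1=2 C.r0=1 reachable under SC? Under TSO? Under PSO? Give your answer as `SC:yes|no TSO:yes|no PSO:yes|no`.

SC:no TSO:no PSO:yes

outcome vector order: (B.r0,B.r1,C.r0)
under SC → 001 002 011 012 021 022 111 112 122
under TSO → 001 002 011 012 021 022 111 112 122
under PSO → 001 002 011 012 021 022 101 102 111 112 121 122
target 121 ∈ {PSO}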